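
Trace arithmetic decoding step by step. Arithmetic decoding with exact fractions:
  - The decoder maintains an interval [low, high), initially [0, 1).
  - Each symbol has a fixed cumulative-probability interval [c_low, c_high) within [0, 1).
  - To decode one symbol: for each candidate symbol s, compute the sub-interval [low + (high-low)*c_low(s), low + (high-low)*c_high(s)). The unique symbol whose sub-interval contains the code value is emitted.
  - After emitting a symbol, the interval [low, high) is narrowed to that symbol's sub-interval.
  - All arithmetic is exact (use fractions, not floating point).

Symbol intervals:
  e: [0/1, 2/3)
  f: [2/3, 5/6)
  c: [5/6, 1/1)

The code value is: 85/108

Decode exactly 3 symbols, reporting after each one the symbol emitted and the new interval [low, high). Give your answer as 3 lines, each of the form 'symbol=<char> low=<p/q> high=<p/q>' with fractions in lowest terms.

Step 1: interval [0/1, 1/1), width = 1/1 - 0/1 = 1/1
  'e': [0/1 + 1/1*0/1, 0/1 + 1/1*2/3) = [0/1, 2/3)
  'f': [0/1 + 1/1*2/3, 0/1 + 1/1*5/6) = [2/3, 5/6) <- contains code 85/108
  'c': [0/1 + 1/1*5/6, 0/1 + 1/1*1/1) = [5/6, 1/1)
  emit 'f', narrow to [2/3, 5/6)
Step 2: interval [2/3, 5/6), width = 5/6 - 2/3 = 1/6
  'e': [2/3 + 1/6*0/1, 2/3 + 1/6*2/3) = [2/3, 7/9)
  'f': [2/3 + 1/6*2/3, 2/3 + 1/6*5/6) = [7/9, 29/36) <- contains code 85/108
  'c': [2/3 + 1/6*5/6, 2/3 + 1/6*1/1) = [29/36, 5/6)
  emit 'f', narrow to [7/9, 29/36)
Step 3: interval [7/9, 29/36), width = 29/36 - 7/9 = 1/36
  'e': [7/9 + 1/36*0/1, 7/9 + 1/36*2/3) = [7/9, 43/54) <- contains code 85/108
  'f': [7/9 + 1/36*2/3, 7/9 + 1/36*5/6) = [43/54, 173/216)
  'c': [7/9 + 1/36*5/6, 7/9 + 1/36*1/1) = [173/216, 29/36)
  emit 'e', narrow to [7/9, 43/54)

Answer: symbol=f low=2/3 high=5/6
symbol=f low=7/9 high=29/36
symbol=e low=7/9 high=43/54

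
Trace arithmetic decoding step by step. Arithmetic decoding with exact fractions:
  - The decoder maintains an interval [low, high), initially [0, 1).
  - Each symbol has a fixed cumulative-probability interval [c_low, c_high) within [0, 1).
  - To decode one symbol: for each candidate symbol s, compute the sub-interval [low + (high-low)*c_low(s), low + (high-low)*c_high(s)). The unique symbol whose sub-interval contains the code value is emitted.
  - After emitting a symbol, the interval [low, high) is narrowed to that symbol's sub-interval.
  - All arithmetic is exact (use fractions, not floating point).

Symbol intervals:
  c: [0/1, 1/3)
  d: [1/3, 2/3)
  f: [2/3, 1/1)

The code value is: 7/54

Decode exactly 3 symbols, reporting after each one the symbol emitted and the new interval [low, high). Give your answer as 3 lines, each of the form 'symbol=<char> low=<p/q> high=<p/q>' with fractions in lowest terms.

Step 1: interval [0/1, 1/1), width = 1/1 - 0/1 = 1/1
  'c': [0/1 + 1/1*0/1, 0/1 + 1/1*1/3) = [0/1, 1/3) <- contains code 7/54
  'd': [0/1 + 1/1*1/3, 0/1 + 1/1*2/3) = [1/3, 2/3)
  'f': [0/1 + 1/1*2/3, 0/1 + 1/1*1/1) = [2/3, 1/1)
  emit 'c', narrow to [0/1, 1/3)
Step 2: interval [0/1, 1/3), width = 1/3 - 0/1 = 1/3
  'c': [0/1 + 1/3*0/1, 0/1 + 1/3*1/3) = [0/1, 1/9)
  'd': [0/1 + 1/3*1/3, 0/1 + 1/3*2/3) = [1/9, 2/9) <- contains code 7/54
  'f': [0/1 + 1/3*2/3, 0/1 + 1/3*1/1) = [2/9, 1/3)
  emit 'd', narrow to [1/9, 2/9)
Step 3: interval [1/9, 2/9), width = 2/9 - 1/9 = 1/9
  'c': [1/9 + 1/9*0/1, 1/9 + 1/9*1/3) = [1/9, 4/27) <- contains code 7/54
  'd': [1/9 + 1/9*1/3, 1/9 + 1/9*2/3) = [4/27, 5/27)
  'f': [1/9 + 1/9*2/3, 1/9 + 1/9*1/1) = [5/27, 2/9)
  emit 'c', narrow to [1/9, 4/27)

Answer: symbol=c low=0/1 high=1/3
symbol=d low=1/9 high=2/9
symbol=c low=1/9 high=4/27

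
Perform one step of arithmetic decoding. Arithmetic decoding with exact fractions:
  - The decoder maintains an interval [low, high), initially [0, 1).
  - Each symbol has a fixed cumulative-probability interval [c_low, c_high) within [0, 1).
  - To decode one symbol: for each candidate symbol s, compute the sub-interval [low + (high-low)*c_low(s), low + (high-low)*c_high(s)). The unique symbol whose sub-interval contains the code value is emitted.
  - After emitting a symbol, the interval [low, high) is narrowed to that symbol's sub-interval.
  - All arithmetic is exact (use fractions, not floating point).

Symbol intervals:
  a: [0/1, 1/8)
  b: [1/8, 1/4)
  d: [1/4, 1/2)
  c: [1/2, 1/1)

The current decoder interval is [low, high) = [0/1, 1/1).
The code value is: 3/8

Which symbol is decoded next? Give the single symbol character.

Interval width = high − low = 1/1 − 0/1 = 1/1
Scaled code = (code − low) / width = (3/8 − 0/1) / 1/1 = 3/8
  a: [0/1, 1/8) 
  b: [1/8, 1/4) 
  d: [1/4, 1/2) ← scaled code falls here ✓
  c: [1/2, 1/1) 

Answer: d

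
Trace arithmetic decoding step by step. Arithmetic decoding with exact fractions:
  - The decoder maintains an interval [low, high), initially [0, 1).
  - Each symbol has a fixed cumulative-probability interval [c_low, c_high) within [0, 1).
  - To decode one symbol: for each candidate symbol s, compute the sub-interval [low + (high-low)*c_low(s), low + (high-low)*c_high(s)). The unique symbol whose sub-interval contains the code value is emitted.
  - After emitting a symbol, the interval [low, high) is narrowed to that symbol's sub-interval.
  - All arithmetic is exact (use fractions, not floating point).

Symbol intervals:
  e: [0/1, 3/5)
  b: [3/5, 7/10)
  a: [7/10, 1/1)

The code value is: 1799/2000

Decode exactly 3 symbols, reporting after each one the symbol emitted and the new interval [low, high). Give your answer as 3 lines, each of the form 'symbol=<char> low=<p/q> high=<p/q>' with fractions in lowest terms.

Step 1: interval [0/1, 1/1), width = 1/1 - 0/1 = 1/1
  'e': [0/1 + 1/1*0/1, 0/1 + 1/1*3/5) = [0/1, 3/5)
  'b': [0/1 + 1/1*3/5, 0/1 + 1/1*7/10) = [3/5, 7/10)
  'a': [0/1 + 1/1*7/10, 0/1 + 1/1*1/1) = [7/10, 1/1) <- contains code 1799/2000
  emit 'a', narrow to [7/10, 1/1)
Step 2: interval [7/10, 1/1), width = 1/1 - 7/10 = 3/10
  'e': [7/10 + 3/10*0/1, 7/10 + 3/10*3/5) = [7/10, 22/25)
  'b': [7/10 + 3/10*3/5, 7/10 + 3/10*7/10) = [22/25, 91/100) <- contains code 1799/2000
  'a': [7/10 + 3/10*7/10, 7/10 + 3/10*1/1) = [91/100, 1/1)
  emit 'b', narrow to [22/25, 91/100)
Step 3: interval [22/25, 91/100), width = 91/100 - 22/25 = 3/100
  'e': [22/25 + 3/100*0/1, 22/25 + 3/100*3/5) = [22/25, 449/500)
  'b': [22/25 + 3/100*3/5, 22/25 + 3/100*7/10) = [449/500, 901/1000) <- contains code 1799/2000
  'a': [22/25 + 3/100*7/10, 22/25 + 3/100*1/1) = [901/1000, 91/100)
  emit 'b', narrow to [449/500, 901/1000)

Answer: symbol=a low=7/10 high=1/1
symbol=b low=22/25 high=91/100
symbol=b low=449/500 high=901/1000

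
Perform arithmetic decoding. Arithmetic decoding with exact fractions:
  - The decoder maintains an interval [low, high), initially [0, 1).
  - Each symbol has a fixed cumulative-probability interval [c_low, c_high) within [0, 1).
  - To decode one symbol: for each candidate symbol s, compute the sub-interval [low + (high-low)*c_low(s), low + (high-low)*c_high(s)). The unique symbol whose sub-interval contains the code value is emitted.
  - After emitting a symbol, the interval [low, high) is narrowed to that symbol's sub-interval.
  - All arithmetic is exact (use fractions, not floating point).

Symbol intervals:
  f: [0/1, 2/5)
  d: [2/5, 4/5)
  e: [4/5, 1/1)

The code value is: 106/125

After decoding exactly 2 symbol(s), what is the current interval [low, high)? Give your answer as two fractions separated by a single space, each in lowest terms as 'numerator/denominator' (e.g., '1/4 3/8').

Step 1: interval [0/1, 1/1), width = 1/1 - 0/1 = 1/1
  'f': [0/1 + 1/1*0/1, 0/1 + 1/1*2/5) = [0/1, 2/5)
  'd': [0/1 + 1/1*2/5, 0/1 + 1/1*4/5) = [2/5, 4/5)
  'e': [0/1 + 1/1*4/5, 0/1 + 1/1*1/1) = [4/5, 1/1) <- contains code 106/125
  emit 'e', narrow to [4/5, 1/1)
Step 2: interval [4/5, 1/1), width = 1/1 - 4/5 = 1/5
  'f': [4/5 + 1/5*0/1, 4/5 + 1/5*2/5) = [4/5, 22/25) <- contains code 106/125
  'd': [4/5 + 1/5*2/5, 4/5 + 1/5*4/5) = [22/25, 24/25)
  'e': [4/5 + 1/5*4/5, 4/5 + 1/5*1/1) = [24/25, 1/1)
  emit 'f', narrow to [4/5, 22/25)

Answer: 4/5 22/25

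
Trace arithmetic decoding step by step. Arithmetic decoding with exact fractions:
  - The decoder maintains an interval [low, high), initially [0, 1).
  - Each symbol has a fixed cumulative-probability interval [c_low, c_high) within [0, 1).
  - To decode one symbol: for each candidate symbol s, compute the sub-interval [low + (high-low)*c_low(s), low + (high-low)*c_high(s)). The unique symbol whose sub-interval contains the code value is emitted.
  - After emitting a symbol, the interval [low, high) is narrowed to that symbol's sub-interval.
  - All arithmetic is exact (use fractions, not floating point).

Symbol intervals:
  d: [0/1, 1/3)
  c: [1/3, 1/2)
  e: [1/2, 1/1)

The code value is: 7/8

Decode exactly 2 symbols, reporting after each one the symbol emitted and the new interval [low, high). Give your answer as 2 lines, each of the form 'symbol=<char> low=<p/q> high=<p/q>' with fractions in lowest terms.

Answer: symbol=e low=1/2 high=1/1
symbol=e low=3/4 high=1/1

Derivation:
Step 1: interval [0/1, 1/1), width = 1/1 - 0/1 = 1/1
  'd': [0/1 + 1/1*0/1, 0/1 + 1/1*1/3) = [0/1, 1/3)
  'c': [0/1 + 1/1*1/3, 0/1 + 1/1*1/2) = [1/3, 1/2)
  'e': [0/1 + 1/1*1/2, 0/1 + 1/1*1/1) = [1/2, 1/1) <- contains code 7/8
  emit 'e', narrow to [1/2, 1/1)
Step 2: interval [1/2, 1/1), width = 1/1 - 1/2 = 1/2
  'd': [1/2 + 1/2*0/1, 1/2 + 1/2*1/3) = [1/2, 2/3)
  'c': [1/2 + 1/2*1/3, 1/2 + 1/2*1/2) = [2/3, 3/4)
  'e': [1/2 + 1/2*1/2, 1/2 + 1/2*1/1) = [3/4, 1/1) <- contains code 7/8
  emit 'e', narrow to [3/4, 1/1)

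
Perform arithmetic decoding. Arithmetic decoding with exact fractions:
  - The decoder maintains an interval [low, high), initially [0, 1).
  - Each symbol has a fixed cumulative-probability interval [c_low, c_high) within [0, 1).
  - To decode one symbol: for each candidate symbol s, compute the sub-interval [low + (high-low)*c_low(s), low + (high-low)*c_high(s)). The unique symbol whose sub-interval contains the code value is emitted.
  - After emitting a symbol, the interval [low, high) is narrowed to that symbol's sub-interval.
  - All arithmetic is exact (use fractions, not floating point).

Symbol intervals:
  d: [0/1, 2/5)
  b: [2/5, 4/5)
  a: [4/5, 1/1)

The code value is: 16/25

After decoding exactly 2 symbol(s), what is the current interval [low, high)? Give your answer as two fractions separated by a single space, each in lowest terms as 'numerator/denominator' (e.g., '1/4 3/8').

Answer: 14/25 18/25

Derivation:
Step 1: interval [0/1, 1/1), width = 1/1 - 0/1 = 1/1
  'd': [0/1 + 1/1*0/1, 0/1 + 1/1*2/5) = [0/1, 2/5)
  'b': [0/1 + 1/1*2/5, 0/1 + 1/1*4/5) = [2/5, 4/5) <- contains code 16/25
  'a': [0/1 + 1/1*4/5, 0/1 + 1/1*1/1) = [4/5, 1/1)
  emit 'b', narrow to [2/5, 4/5)
Step 2: interval [2/5, 4/5), width = 4/5 - 2/5 = 2/5
  'd': [2/5 + 2/5*0/1, 2/5 + 2/5*2/5) = [2/5, 14/25)
  'b': [2/5 + 2/5*2/5, 2/5 + 2/5*4/5) = [14/25, 18/25) <- contains code 16/25
  'a': [2/5 + 2/5*4/5, 2/5 + 2/5*1/1) = [18/25, 4/5)
  emit 'b', narrow to [14/25, 18/25)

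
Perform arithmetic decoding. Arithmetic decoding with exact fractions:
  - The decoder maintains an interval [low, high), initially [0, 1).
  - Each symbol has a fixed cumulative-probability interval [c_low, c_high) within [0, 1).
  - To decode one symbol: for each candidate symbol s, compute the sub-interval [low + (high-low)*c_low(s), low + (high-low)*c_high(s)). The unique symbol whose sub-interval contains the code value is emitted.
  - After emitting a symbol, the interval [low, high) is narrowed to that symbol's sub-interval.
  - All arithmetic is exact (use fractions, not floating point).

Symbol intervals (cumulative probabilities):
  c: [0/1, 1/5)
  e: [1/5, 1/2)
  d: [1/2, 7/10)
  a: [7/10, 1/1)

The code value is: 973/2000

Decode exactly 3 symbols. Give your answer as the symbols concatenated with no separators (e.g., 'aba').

Step 1: interval [0/1, 1/1), width = 1/1 - 0/1 = 1/1
  'c': [0/1 + 1/1*0/1, 0/1 + 1/1*1/5) = [0/1, 1/5)
  'e': [0/1 + 1/1*1/5, 0/1 + 1/1*1/2) = [1/5, 1/2) <- contains code 973/2000
  'd': [0/1 + 1/1*1/2, 0/1 + 1/1*7/10) = [1/2, 7/10)
  'a': [0/1 + 1/1*7/10, 0/1 + 1/1*1/1) = [7/10, 1/1)
  emit 'e', narrow to [1/5, 1/2)
Step 2: interval [1/5, 1/2), width = 1/2 - 1/5 = 3/10
  'c': [1/5 + 3/10*0/1, 1/5 + 3/10*1/5) = [1/5, 13/50)
  'e': [1/5 + 3/10*1/5, 1/5 + 3/10*1/2) = [13/50, 7/20)
  'd': [1/5 + 3/10*1/2, 1/5 + 3/10*7/10) = [7/20, 41/100)
  'a': [1/5 + 3/10*7/10, 1/5 + 3/10*1/1) = [41/100, 1/2) <- contains code 973/2000
  emit 'a', narrow to [41/100, 1/2)
Step 3: interval [41/100, 1/2), width = 1/2 - 41/100 = 9/100
  'c': [41/100 + 9/100*0/1, 41/100 + 9/100*1/5) = [41/100, 107/250)
  'e': [41/100 + 9/100*1/5, 41/100 + 9/100*1/2) = [107/250, 91/200)
  'd': [41/100 + 9/100*1/2, 41/100 + 9/100*7/10) = [91/200, 473/1000)
  'a': [41/100 + 9/100*7/10, 41/100 + 9/100*1/1) = [473/1000, 1/2) <- contains code 973/2000
  emit 'a', narrow to [473/1000, 1/2)

Answer: eaa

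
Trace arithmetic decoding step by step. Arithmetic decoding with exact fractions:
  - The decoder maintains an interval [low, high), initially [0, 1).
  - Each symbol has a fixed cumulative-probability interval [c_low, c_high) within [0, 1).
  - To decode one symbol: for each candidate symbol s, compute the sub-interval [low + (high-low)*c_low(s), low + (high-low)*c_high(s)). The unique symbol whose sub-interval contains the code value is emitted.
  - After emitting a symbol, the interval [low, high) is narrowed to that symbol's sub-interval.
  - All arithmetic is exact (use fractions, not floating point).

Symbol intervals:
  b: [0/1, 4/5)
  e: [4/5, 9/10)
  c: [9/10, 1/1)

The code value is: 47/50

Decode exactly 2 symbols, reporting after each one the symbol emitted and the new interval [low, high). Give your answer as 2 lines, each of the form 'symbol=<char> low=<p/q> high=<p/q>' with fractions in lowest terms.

Step 1: interval [0/1, 1/1), width = 1/1 - 0/1 = 1/1
  'b': [0/1 + 1/1*0/1, 0/1 + 1/1*4/5) = [0/1, 4/5)
  'e': [0/1 + 1/1*4/5, 0/1 + 1/1*9/10) = [4/5, 9/10)
  'c': [0/1 + 1/1*9/10, 0/1 + 1/1*1/1) = [9/10, 1/1) <- contains code 47/50
  emit 'c', narrow to [9/10, 1/1)
Step 2: interval [9/10, 1/1), width = 1/1 - 9/10 = 1/10
  'b': [9/10 + 1/10*0/1, 9/10 + 1/10*4/5) = [9/10, 49/50) <- contains code 47/50
  'e': [9/10 + 1/10*4/5, 9/10 + 1/10*9/10) = [49/50, 99/100)
  'c': [9/10 + 1/10*9/10, 9/10 + 1/10*1/1) = [99/100, 1/1)
  emit 'b', narrow to [9/10, 49/50)

Answer: symbol=c low=9/10 high=1/1
symbol=b low=9/10 high=49/50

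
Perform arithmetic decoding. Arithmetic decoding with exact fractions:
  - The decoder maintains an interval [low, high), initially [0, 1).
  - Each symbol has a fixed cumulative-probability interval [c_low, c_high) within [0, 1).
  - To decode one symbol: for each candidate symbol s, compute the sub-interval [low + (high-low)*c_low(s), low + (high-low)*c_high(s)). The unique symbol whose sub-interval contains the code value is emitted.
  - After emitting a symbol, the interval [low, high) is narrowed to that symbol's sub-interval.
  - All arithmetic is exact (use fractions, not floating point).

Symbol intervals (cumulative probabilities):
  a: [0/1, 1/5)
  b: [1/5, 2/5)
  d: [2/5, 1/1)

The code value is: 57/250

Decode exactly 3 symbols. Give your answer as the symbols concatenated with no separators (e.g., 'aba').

Answer: bad

Derivation:
Step 1: interval [0/1, 1/1), width = 1/1 - 0/1 = 1/1
  'a': [0/1 + 1/1*0/1, 0/1 + 1/1*1/5) = [0/1, 1/5)
  'b': [0/1 + 1/1*1/5, 0/1 + 1/1*2/5) = [1/5, 2/5) <- contains code 57/250
  'd': [0/1 + 1/1*2/5, 0/1 + 1/1*1/1) = [2/5, 1/1)
  emit 'b', narrow to [1/5, 2/5)
Step 2: interval [1/5, 2/5), width = 2/5 - 1/5 = 1/5
  'a': [1/5 + 1/5*0/1, 1/5 + 1/5*1/5) = [1/5, 6/25) <- contains code 57/250
  'b': [1/5 + 1/5*1/5, 1/5 + 1/5*2/5) = [6/25, 7/25)
  'd': [1/5 + 1/5*2/5, 1/5 + 1/5*1/1) = [7/25, 2/5)
  emit 'a', narrow to [1/5, 6/25)
Step 3: interval [1/5, 6/25), width = 6/25 - 1/5 = 1/25
  'a': [1/5 + 1/25*0/1, 1/5 + 1/25*1/5) = [1/5, 26/125)
  'b': [1/5 + 1/25*1/5, 1/5 + 1/25*2/5) = [26/125, 27/125)
  'd': [1/5 + 1/25*2/5, 1/5 + 1/25*1/1) = [27/125, 6/25) <- contains code 57/250
  emit 'd', narrow to [27/125, 6/25)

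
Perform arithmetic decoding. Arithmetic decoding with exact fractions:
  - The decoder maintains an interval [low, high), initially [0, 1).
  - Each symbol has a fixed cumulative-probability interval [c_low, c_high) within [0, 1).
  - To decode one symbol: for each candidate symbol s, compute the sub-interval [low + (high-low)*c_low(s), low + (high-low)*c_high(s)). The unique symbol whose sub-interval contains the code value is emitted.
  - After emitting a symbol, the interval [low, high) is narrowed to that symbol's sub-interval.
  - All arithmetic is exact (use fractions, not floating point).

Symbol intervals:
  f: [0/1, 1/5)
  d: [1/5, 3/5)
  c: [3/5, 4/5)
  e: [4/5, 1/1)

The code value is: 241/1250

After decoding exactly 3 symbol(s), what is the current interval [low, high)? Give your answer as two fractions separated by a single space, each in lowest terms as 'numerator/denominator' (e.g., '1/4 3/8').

Answer: 24/125 1/5

Derivation:
Step 1: interval [0/1, 1/1), width = 1/1 - 0/1 = 1/1
  'f': [0/1 + 1/1*0/1, 0/1 + 1/1*1/5) = [0/1, 1/5) <- contains code 241/1250
  'd': [0/1 + 1/1*1/5, 0/1 + 1/1*3/5) = [1/5, 3/5)
  'c': [0/1 + 1/1*3/5, 0/1 + 1/1*4/5) = [3/5, 4/5)
  'e': [0/1 + 1/1*4/5, 0/1 + 1/1*1/1) = [4/5, 1/1)
  emit 'f', narrow to [0/1, 1/5)
Step 2: interval [0/1, 1/5), width = 1/5 - 0/1 = 1/5
  'f': [0/1 + 1/5*0/1, 0/1 + 1/5*1/5) = [0/1, 1/25)
  'd': [0/1 + 1/5*1/5, 0/1 + 1/5*3/5) = [1/25, 3/25)
  'c': [0/1 + 1/5*3/5, 0/1 + 1/5*4/5) = [3/25, 4/25)
  'e': [0/1 + 1/5*4/5, 0/1 + 1/5*1/1) = [4/25, 1/5) <- contains code 241/1250
  emit 'e', narrow to [4/25, 1/5)
Step 3: interval [4/25, 1/5), width = 1/5 - 4/25 = 1/25
  'f': [4/25 + 1/25*0/1, 4/25 + 1/25*1/5) = [4/25, 21/125)
  'd': [4/25 + 1/25*1/5, 4/25 + 1/25*3/5) = [21/125, 23/125)
  'c': [4/25 + 1/25*3/5, 4/25 + 1/25*4/5) = [23/125, 24/125)
  'e': [4/25 + 1/25*4/5, 4/25 + 1/25*1/1) = [24/125, 1/5) <- contains code 241/1250
  emit 'e', narrow to [24/125, 1/5)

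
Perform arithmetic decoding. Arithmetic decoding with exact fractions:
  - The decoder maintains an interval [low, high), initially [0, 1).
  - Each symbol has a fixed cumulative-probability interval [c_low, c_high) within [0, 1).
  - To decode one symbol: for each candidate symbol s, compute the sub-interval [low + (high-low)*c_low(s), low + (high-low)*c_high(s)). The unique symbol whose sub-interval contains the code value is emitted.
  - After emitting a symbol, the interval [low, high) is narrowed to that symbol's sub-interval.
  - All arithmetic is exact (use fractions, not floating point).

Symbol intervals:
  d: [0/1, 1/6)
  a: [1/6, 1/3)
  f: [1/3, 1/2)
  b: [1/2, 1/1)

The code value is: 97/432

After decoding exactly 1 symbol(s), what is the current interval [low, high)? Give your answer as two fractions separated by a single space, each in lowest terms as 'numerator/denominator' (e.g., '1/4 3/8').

Step 1: interval [0/1, 1/1), width = 1/1 - 0/1 = 1/1
  'd': [0/1 + 1/1*0/1, 0/1 + 1/1*1/6) = [0/1, 1/6)
  'a': [0/1 + 1/1*1/6, 0/1 + 1/1*1/3) = [1/6, 1/3) <- contains code 97/432
  'f': [0/1 + 1/1*1/3, 0/1 + 1/1*1/2) = [1/3, 1/2)
  'b': [0/1 + 1/1*1/2, 0/1 + 1/1*1/1) = [1/2, 1/1)
  emit 'a', narrow to [1/6, 1/3)

Answer: 1/6 1/3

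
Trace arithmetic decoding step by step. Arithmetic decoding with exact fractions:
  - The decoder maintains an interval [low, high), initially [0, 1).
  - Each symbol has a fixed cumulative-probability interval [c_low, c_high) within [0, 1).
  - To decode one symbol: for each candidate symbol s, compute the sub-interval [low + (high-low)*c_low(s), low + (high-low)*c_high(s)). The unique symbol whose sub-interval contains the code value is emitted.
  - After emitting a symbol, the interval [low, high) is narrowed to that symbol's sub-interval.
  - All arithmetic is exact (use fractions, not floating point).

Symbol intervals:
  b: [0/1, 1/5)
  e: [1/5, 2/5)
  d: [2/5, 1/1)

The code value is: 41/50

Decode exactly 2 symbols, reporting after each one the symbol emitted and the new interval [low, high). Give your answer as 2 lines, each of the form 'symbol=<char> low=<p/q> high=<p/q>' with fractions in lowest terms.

Answer: symbol=d low=2/5 high=1/1
symbol=d low=16/25 high=1/1

Derivation:
Step 1: interval [0/1, 1/1), width = 1/1 - 0/1 = 1/1
  'b': [0/1 + 1/1*0/1, 0/1 + 1/1*1/5) = [0/1, 1/5)
  'e': [0/1 + 1/1*1/5, 0/1 + 1/1*2/5) = [1/5, 2/5)
  'd': [0/1 + 1/1*2/5, 0/1 + 1/1*1/1) = [2/5, 1/1) <- contains code 41/50
  emit 'd', narrow to [2/5, 1/1)
Step 2: interval [2/5, 1/1), width = 1/1 - 2/5 = 3/5
  'b': [2/5 + 3/5*0/1, 2/5 + 3/5*1/5) = [2/5, 13/25)
  'e': [2/5 + 3/5*1/5, 2/5 + 3/5*2/5) = [13/25, 16/25)
  'd': [2/5 + 3/5*2/5, 2/5 + 3/5*1/1) = [16/25, 1/1) <- contains code 41/50
  emit 'd', narrow to [16/25, 1/1)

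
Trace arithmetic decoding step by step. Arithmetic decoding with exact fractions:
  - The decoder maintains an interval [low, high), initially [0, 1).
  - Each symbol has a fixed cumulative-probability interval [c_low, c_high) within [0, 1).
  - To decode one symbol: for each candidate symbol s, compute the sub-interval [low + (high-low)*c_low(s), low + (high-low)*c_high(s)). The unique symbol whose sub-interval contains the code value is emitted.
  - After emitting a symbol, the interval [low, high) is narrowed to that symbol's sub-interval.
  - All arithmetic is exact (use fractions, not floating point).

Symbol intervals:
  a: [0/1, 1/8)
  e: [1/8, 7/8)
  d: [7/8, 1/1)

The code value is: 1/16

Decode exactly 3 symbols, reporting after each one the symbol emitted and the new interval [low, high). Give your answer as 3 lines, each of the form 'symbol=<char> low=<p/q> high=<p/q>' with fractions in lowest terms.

Step 1: interval [0/1, 1/1), width = 1/1 - 0/1 = 1/1
  'a': [0/1 + 1/1*0/1, 0/1 + 1/1*1/8) = [0/1, 1/8) <- contains code 1/16
  'e': [0/1 + 1/1*1/8, 0/1 + 1/1*7/8) = [1/8, 7/8)
  'd': [0/1 + 1/1*7/8, 0/1 + 1/1*1/1) = [7/8, 1/1)
  emit 'a', narrow to [0/1, 1/8)
Step 2: interval [0/1, 1/8), width = 1/8 - 0/1 = 1/8
  'a': [0/1 + 1/8*0/1, 0/1 + 1/8*1/8) = [0/1, 1/64)
  'e': [0/1 + 1/8*1/8, 0/1 + 1/8*7/8) = [1/64, 7/64) <- contains code 1/16
  'd': [0/1 + 1/8*7/8, 0/1 + 1/8*1/1) = [7/64, 1/8)
  emit 'e', narrow to [1/64, 7/64)
Step 3: interval [1/64, 7/64), width = 7/64 - 1/64 = 3/32
  'a': [1/64 + 3/32*0/1, 1/64 + 3/32*1/8) = [1/64, 7/256)
  'e': [1/64 + 3/32*1/8, 1/64 + 3/32*7/8) = [7/256, 25/256) <- contains code 1/16
  'd': [1/64 + 3/32*7/8, 1/64 + 3/32*1/1) = [25/256, 7/64)
  emit 'e', narrow to [7/256, 25/256)

Answer: symbol=a low=0/1 high=1/8
symbol=e low=1/64 high=7/64
symbol=e low=7/256 high=25/256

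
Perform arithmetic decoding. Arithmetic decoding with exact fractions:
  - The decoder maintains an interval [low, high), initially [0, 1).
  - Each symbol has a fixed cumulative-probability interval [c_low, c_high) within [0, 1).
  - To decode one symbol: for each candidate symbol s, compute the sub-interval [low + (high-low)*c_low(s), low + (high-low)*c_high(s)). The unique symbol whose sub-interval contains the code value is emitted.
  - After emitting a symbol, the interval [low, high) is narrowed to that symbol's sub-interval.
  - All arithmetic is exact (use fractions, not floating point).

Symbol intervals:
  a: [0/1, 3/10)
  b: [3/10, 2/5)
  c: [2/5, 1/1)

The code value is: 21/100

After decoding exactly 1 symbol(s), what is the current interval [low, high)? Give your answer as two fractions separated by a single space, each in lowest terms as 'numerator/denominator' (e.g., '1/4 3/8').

Answer: 0/1 3/10

Derivation:
Step 1: interval [0/1, 1/1), width = 1/1 - 0/1 = 1/1
  'a': [0/1 + 1/1*0/1, 0/1 + 1/1*3/10) = [0/1, 3/10) <- contains code 21/100
  'b': [0/1 + 1/1*3/10, 0/1 + 1/1*2/5) = [3/10, 2/5)
  'c': [0/1 + 1/1*2/5, 0/1 + 1/1*1/1) = [2/5, 1/1)
  emit 'a', narrow to [0/1, 3/10)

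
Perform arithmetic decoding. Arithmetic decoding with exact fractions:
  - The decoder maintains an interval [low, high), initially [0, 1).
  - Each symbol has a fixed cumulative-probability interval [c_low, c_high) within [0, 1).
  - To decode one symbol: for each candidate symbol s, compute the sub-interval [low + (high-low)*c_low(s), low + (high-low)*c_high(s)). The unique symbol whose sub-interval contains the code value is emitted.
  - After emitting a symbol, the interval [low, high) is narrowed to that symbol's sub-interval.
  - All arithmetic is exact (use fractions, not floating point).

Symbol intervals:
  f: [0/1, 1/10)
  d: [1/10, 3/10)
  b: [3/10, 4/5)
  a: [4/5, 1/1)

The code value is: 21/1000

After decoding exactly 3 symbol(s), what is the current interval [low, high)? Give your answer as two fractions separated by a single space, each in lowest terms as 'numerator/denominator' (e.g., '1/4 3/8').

Answer: 2/125 13/500

Derivation:
Step 1: interval [0/1, 1/1), width = 1/1 - 0/1 = 1/1
  'f': [0/1 + 1/1*0/1, 0/1 + 1/1*1/10) = [0/1, 1/10) <- contains code 21/1000
  'd': [0/1 + 1/1*1/10, 0/1 + 1/1*3/10) = [1/10, 3/10)
  'b': [0/1 + 1/1*3/10, 0/1 + 1/1*4/5) = [3/10, 4/5)
  'a': [0/1 + 1/1*4/5, 0/1 + 1/1*1/1) = [4/5, 1/1)
  emit 'f', narrow to [0/1, 1/10)
Step 2: interval [0/1, 1/10), width = 1/10 - 0/1 = 1/10
  'f': [0/1 + 1/10*0/1, 0/1 + 1/10*1/10) = [0/1, 1/100)
  'd': [0/1 + 1/10*1/10, 0/1 + 1/10*3/10) = [1/100, 3/100) <- contains code 21/1000
  'b': [0/1 + 1/10*3/10, 0/1 + 1/10*4/5) = [3/100, 2/25)
  'a': [0/1 + 1/10*4/5, 0/1 + 1/10*1/1) = [2/25, 1/10)
  emit 'd', narrow to [1/100, 3/100)
Step 3: interval [1/100, 3/100), width = 3/100 - 1/100 = 1/50
  'f': [1/100 + 1/50*0/1, 1/100 + 1/50*1/10) = [1/100, 3/250)
  'd': [1/100 + 1/50*1/10, 1/100 + 1/50*3/10) = [3/250, 2/125)
  'b': [1/100 + 1/50*3/10, 1/100 + 1/50*4/5) = [2/125, 13/500) <- contains code 21/1000
  'a': [1/100 + 1/50*4/5, 1/100 + 1/50*1/1) = [13/500, 3/100)
  emit 'b', narrow to [2/125, 13/500)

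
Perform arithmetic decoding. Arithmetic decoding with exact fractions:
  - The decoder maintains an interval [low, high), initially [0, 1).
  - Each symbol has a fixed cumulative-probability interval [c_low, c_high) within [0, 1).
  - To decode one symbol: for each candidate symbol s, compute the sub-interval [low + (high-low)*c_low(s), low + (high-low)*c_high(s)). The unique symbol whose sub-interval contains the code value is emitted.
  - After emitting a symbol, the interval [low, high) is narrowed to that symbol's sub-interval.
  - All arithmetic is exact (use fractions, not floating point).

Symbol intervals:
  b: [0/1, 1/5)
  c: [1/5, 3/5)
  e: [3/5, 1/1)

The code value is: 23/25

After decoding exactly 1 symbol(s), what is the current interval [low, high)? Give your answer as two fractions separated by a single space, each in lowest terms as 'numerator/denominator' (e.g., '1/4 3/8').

Step 1: interval [0/1, 1/1), width = 1/1 - 0/1 = 1/1
  'b': [0/1 + 1/1*0/1, 0/1 + 1/1*1/5) = [0/1, 1/5)
  'c': [0/1 + 1/1*1/5, 0/1 + 1/1*3/5) = [1/5, 3/5)
  'e': [0/1 + 1/1*3/5, 0/1 + 1/1*1/1) = [3/5, 1/1) <- contains code 23/25
  emit 'e', narrow to [3/5, 1/1)

Answer: 3/5 1/1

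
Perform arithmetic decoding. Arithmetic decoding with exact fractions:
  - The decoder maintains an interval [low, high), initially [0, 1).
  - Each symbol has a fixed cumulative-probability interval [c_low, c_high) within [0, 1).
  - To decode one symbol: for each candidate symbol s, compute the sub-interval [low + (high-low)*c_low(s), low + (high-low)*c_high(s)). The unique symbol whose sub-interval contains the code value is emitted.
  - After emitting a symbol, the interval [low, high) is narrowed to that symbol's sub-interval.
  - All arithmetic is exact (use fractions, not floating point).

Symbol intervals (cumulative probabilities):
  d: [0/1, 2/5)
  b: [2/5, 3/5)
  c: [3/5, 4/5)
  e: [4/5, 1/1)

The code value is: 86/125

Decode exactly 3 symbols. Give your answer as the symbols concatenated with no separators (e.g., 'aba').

Step 1: interval [0/1, 1/1), width = 1/1 - 0/1 = 1/1
  'd': [0/1 + 1/1*0/1, 0/1 + 1/1*2/5) = [0/1, 2/5)
  'b': [0/1 + 1/1*2/5, 0/1 + 1/1*3/5) = [2/5, 3/5)
  'c': [0/1 + 1/1*3/5, 0/1 + 1/1*4/5) = [3/5, 4/5) <- contains code 86/125
  'e': [0/1 + 1/1*4/5, 0/1 + 1/1*1/1) = [4/5, 1/1)
  emit 'c', narrow to [3/5, 4/5)
Step 2: interval [3/5, 4/5), width = 4/5 - 3/5 = 1/5
  'd': [3/5 + 1/5*0/1, 3/5 + 1/5*2/5) = [3/5, 17/25)
  'b': [3/5 + 1/5*2/5, 3/5 + 1/5*3/5) = [17/25, 18/25) <- contains code 86/125
  'c': [3/5 + 1/5*3/5, 3/5 + 1/5*4/5) = [18/25, 19/25)
  'e': [3/5 + 1/5*4/5, 3/5 + 1/5*1/1) = [19/25, 4/5)
  emit 'b', narrow to [17/25, 18/25)
Step 3: interval [17/25, 18/25), width = 18/25 - 17/25 = 1/25
  'd': [17/25 + 1/25*0/1, 17/25 + 1/25*2/5) = [17/25, 87/125) <- contains code 86/125
  'b': [17/25 + 1/25*2/5, 17/25 + 1/25*3/5) = [87/125, 88/125)
  'c': [17/25 + 1/25*3/5, 17/25 + 1/25*4/5) = [88/125, 89/125)
  'e': [17/25 + 1/25*4/5, 17/25 + 1/25*1/1) = [89/125, 18/25)
  emit 'd', narrow to [17/25, 87/125)

Answer: cbd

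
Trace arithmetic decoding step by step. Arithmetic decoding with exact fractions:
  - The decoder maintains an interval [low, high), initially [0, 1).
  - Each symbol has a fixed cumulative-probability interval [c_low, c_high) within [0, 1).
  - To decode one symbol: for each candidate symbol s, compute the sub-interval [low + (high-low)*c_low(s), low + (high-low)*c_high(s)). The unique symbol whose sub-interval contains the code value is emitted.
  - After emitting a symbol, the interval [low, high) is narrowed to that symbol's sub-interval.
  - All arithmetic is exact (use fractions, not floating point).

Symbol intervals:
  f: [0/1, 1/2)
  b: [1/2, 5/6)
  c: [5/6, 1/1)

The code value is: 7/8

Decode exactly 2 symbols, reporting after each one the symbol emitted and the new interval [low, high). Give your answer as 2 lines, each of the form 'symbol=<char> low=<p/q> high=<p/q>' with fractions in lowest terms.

Step 1: interval [0/1, 1/1), width = 1/1 - 0/1 = 1/1
  'f': [0/1 + 1/1*0/1, 0/1 + 1/1*1/2) = [0/1, 1/2)
  'b': [0/1 + 1/1*1/2, 0/1 + 1/1*5/6) = [1/2, 5/6)
  'c': [0/1 + 1/1*5/6, 0/1 + 1/1*1/1) = [5/6, 1/1) <- contains code 7/8
  emit 'c', narrow to [5/6, 1/1)
Step 2: interval [5/6, 1/1), width = 1/1 - 5/6 = 1/6
  'f': [5/6 + 1/6*0/1, 5/6 + 1/6*1/2) = [5/6, 11/12) <- contains code 7/8
  'b': [5/6 + 1/6*1/2, 5/6 + 1/6*5/6) = [11/12, 35/36)
  'c': [5/6 + 1/6*5/6, 5/6 + 1/6*1/1) = [35/36, 1/1)
  emit 'f', narrow to [5/6, 11/12)

Answer: symbol=c low=5/6 high=1/1
symbol=f low=5/6 high=11/12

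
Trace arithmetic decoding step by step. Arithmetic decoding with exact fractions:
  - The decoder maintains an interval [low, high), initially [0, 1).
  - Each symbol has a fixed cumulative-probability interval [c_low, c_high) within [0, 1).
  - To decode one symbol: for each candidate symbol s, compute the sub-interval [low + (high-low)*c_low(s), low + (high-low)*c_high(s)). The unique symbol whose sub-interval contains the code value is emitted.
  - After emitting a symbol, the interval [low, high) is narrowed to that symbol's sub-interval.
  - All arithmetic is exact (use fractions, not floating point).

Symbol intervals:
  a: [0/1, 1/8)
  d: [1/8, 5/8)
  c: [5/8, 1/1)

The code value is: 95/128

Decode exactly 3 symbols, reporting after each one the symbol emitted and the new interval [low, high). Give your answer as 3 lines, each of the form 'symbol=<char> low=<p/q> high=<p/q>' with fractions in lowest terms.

Step 1: interval [0/1, 1/1), width = 1/1 - 0/1 = 1/1
  'a': [0/1 + 1/1*0/1, 0/1 + 1/1*1/8) = [0/1, 1/8)
  'd': [0/1 + 1/1*1/8, 0/1 + 1/1*5/8) = [1/8, 5/8)
  'c': [0/1 + 1/1*5/8, 0/1 + 1/1*1/1) = [5/8, 1/1) <- contains code 95/128
  emit 'c', narrow to [5/8, 1/1)
Step 2: interval [5/8, 1/1), width = 1/1 - 5/8 = 3/8
  'a': [5/8 + 3/8*0/1, 5/8 + 3/8*1/8) = [5/8, 43/64)
  'd': [5/8 + 3/8*1/8, 5/8 + 3/8*5/8) = [43/64, 55/64) <- contains code 95/128
  'c': [5/8 + 3/8*5/8, 5/8 + 3/8*1/1) = [55/64, 1/1)
  emit 'd', narrow to [43/64, 55/64)
Step 3: interval [43/64, 55/64), width = 55/64 - 43/64 = 3/16
  'a': [43/64 + 3/16*0/1, 43/64 + 3/16*1/8) = [43/64, 89/128)
  'd': [43/64 + 3/16*1/8, 43/64 + 3/16*5/8) = [89/128, 101/128) <- contains code 95/128
  'c': [43/64 + 3/16*5/8, 43/64 + 3/16*1/1) = [101/128, 55/64)
  emit 'd', narrow to [89/128, 101/128)

Answer: symbol=c low=5/8 high=1/1
symbol=d low=43/64 high=55/64
symbol=d low=89/128 high=101/128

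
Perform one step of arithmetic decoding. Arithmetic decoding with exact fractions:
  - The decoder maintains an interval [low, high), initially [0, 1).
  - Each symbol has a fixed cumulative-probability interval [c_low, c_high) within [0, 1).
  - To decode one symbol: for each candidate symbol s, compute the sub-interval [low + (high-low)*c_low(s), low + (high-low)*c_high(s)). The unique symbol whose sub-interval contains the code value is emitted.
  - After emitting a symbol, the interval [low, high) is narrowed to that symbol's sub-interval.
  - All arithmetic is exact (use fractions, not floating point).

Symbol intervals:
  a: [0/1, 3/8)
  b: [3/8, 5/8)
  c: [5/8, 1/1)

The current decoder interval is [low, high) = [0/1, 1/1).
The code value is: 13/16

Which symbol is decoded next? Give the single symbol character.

Answer: c

Derivation:
Interval width = high − low = 1/1 − 0/1 = 1/1
Scaled code = (code − low) / width = (13/16 − 0/1) / 1/1 = 13/16
  a: [0/1, 3/8) 
  b: [3/8, 5/8) 
  c: [5/8, 1/1) ← scaled code falls here ✓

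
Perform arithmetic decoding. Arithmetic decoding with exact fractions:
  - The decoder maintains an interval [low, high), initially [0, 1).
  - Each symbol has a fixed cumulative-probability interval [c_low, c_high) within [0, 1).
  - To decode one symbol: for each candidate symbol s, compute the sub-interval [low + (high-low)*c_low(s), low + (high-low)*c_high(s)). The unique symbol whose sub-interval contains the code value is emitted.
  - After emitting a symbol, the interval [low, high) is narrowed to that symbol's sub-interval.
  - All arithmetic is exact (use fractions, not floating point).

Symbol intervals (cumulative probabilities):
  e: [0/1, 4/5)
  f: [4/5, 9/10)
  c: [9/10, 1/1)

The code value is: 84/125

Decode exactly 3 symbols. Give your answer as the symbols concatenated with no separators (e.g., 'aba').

Answer: efe

Derivation:
Step 1: interval [0/1, 1/1), width = 1/1 - 0/1 = 1/1
  'e': [0/1 + 1/1*0/1, 0/1 + 1/1*4/5) = [0/1, 4/5) <- contains code 84/125
  'f': [0/1 + 1/1*4/5, 0/1 + 1/1*9/10) = [4/5, 9/10)
  'c': [0/1 + 1/1*9/10, 0/1 + 1/1*1/1) = [9/10, 1/1)
  emit 'e', narrow to [0/1, 4/5)
Step 2: interval [0/1, 4/5), width = 4/5 - 0/1 = 4/5
  'e': [0/1 + 4/5*0/1, 0/1 + 4/5*4/5) = [0/1, 16/25)
  'f': [0/1 + 4/5*4/5, 0/1 + 4/5*9/10) = [16/25, 18/25) <- contains code 84/125
  'c': [0/1 + 4/5*9/10, 0/1 + 4/5*1/1) = [18/25, 4/5)
  emit 'f', narrow to [16/25, 18/25)
Step 3: interval [16/25, 18/25), width = 18/25 - 16/25 = 2/25
  'e': [16/25 + 2/25*0/1, 16/25 + 2/25*4/5) = [16/25, 88/125) <- contains code 84/125
  'f': [16/25 + 2/25*4/5, 16/25 + 2/25*9/10) = [88/125, 89/125)
  'c': [16/25 + 2/25*9/10, 16/25 + 2/25*1/1) = [89/125, 18/25)
  emit 'e', narrow to [16/25, 88/125)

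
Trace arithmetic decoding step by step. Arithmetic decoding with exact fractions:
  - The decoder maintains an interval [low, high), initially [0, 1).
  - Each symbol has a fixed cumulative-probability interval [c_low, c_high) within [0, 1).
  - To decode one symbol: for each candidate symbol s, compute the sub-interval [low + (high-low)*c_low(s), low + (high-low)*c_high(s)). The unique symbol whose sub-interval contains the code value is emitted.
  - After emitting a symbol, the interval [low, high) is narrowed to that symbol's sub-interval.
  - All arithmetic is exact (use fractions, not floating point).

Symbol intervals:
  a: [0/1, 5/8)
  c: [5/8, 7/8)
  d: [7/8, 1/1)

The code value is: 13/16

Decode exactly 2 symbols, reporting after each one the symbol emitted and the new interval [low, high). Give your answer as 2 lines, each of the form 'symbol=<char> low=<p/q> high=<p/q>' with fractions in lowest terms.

Answer: symbol=c low=5/8 high=7/8
symbol=c low=25/32 high=27/32

Derivation:
Step 1: interval [0/1, 1/1), width = 1/1 - 0/1 = 1/1
  'a': [0/1 + 1/1*0/1, 0/1 + 1/1*5/8) = [0/1, 5/8)
  'c': [0/1 + 1/1*5/8, 0/1 + 1/1*7/8) = [5/8, 7/8) <- contains code 13/16
  'd': [0/1 + 1/1*7/8, 0/1 + 1/1*1/1) = [7/8, 1/1)
  emit 'c', narrow to [5/8, 7/8)
Step 2: interval [5/8, 7/8), width = 7/8 - 5/8 = 1/4
  'a': [5/8 + 1/4*0/1, 5/8 + 1/4*5/8) = [5/8, 25/32)
  'c': [5/8 + 1/4*5/8, 5/8 + 1/4*7/8) = [25/32, 27/32) <- contains code 13/16
  'd': [5/8 + 1/4*7/8, 5/8 + 1/4*1/1) = [27/32, 7/8)
  emit 'c', narrow to [25/32, 27/32)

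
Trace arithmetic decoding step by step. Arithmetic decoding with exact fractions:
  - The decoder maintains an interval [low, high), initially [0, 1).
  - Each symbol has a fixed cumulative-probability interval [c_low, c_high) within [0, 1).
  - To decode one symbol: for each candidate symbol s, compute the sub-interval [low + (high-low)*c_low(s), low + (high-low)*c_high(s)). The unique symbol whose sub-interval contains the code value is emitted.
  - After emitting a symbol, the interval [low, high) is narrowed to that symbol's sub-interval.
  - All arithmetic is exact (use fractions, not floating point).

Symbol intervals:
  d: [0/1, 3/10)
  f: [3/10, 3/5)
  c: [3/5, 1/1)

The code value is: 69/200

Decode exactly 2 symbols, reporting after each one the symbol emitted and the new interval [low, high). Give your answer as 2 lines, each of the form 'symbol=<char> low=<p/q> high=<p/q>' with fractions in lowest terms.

Answer: symbol=f low=3/10 high=3/5
symbol=d low=3/10 high=39/100

Derivation:
Step 1: interval [0/1, 1/1), width = 1/1 - 0/1 = 1/1
  'd': [0/1 + 1/1*0/1, 0/1 + 1/1*3/10) = [0/1, 3/10)
  'f': [0/1 + 1/1*3/10, 0/1 + 1/1*3/5) = [3/10, 3/5) <- contains code 69/200
  'c': [0/1 + 1/1*3/5, 0/1 + 1/1*1/1) = [3/5, 1/1)
  emit 'f', narrow to [3/10, 3/5)
Step 2: interval [3/10, 3/5), width = 3/5 - 3/10 = 3/10
  'd': [3/10 + 3/10*0/1, 3/10 + 3/10*3/10) = [3/10, 39/100) <- contains code 69/200
  'f': [3/10 + 3/10*3/10, 3/10 + 3/10*3/5) = [39/100, 12/25)
  'c': [3/10 + 3/10*3/5, 3/10 + 3/10*1/1) = [12/25, 3/5)
  emit 'd', narrow to [3/10, 39/100)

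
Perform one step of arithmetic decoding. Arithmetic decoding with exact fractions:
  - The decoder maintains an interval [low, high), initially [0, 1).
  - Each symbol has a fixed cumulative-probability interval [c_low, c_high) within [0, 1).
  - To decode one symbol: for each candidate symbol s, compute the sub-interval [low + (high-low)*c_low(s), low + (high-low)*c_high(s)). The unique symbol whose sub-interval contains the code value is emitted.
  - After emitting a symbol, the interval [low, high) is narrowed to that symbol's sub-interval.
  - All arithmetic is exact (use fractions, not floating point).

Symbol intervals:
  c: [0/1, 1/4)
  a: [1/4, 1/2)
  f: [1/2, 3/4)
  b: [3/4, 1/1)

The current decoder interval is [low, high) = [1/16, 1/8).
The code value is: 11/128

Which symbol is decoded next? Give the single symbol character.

Interval width = high − low = 1/8 − 1/16 = 1/16
Scaled code = (code − low) / width = (11/128 − 1/16) / 1/16 = 3/8
  c: [0/1, 1/4) 
  a: [1/4, 1/2) ← scaled code falls here ✓
  f: [1/2, 3/4) 
  b: [3/4, 1/1) 

Answer: a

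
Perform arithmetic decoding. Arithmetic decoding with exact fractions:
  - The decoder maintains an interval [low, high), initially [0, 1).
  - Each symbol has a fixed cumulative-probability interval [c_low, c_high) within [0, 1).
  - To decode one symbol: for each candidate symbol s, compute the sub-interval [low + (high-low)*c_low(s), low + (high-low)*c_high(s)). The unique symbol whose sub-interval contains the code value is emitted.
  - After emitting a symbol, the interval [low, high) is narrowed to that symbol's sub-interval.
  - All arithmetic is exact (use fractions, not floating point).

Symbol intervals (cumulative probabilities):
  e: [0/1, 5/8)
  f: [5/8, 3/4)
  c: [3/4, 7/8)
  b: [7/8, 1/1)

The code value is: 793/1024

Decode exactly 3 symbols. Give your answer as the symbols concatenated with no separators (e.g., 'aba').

Step 1: interval [0/1, 1/1), width = 1/1 - 0/1 = 1/1
  'e': [0/1 + 1/1*0/1, 0/1 + 1/1*5/8) = [0/1, 5/8)
  'f': [0/1 + 1/1*5/8, 0/1 + 1/1*3/4) = [5/8, 3/4)
  'c': [0/1 + 1/1*3/4, 0/1 + 1/1*7/8) = [3/4, 7/8) <- contains code 793/1024
  'b': [0/1 + 1/1*7/8, 0/1 + 1/1*1/1) = [7/8, 1/1)
  emit 'c', narrow to [3/4, 7/8)
Step 2: interval [3/4, 7/8), width = 7/8 - 3/4 = 1/8
  'e': [3/4 + 1/8*0/1, 3/4 + 1/8*5/8) = [3/4, 53/64) <- contains code 793/1024
  'f': [3/4 + 1/8*5/8, 3/4 + 1/8*3/4) = [53/64, 27/32)
  'c': [3/4 + 1/8*3/4, 3/4 + 1/8*7/8) = [27/32, 55/64)
  'b': [3/4 + 1/8*7/8, 3/4 + 1/8*1/1) = [55/64, 7/8)
  emit 'e', narrow to [3/4, 53/64)
Step 3: interval [3/4, 53/64), width = 53/64 - 3/4 = 5/64
  'e': [3/4 + 5/64*0/1, 3/4 + 5/64*5/8) = [3/4, 409/512) <- contains code 793/1024
  'f': [3/4 + 5/64*5/8, 3/4 + 5/64*3/4) = [409/512, 207/256)
  'c': [3/4 + 5/64*3/4, 3/4 + 5/64*7/8) = [207/256, 419/512)
  'b': [3/4 + 5/64*7/8, 3/4 + 5/64*1/1) = [419/512, 53/64)
  emit 'e', narrow to [3/4, 409/512)

Answer: cee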